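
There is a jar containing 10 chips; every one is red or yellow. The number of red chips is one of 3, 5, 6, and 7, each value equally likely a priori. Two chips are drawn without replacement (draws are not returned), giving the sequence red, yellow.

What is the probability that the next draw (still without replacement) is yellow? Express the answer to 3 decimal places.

Compute the likelihood of the observed sequence for each case: P(data | r = 3) = (3/10)(7/9) = 7/30; P(data | r = 5) = (5/10)(5/9) = 5/18; P(data | r = 6) = (6/10)(4/9) = 4/15; P(data | r = 7) = (7/10)(3/9) = 7/30.
Weighting by the prior gives 1/4 · 7/30 = 7/120, 1/4 · 5/18 = 5/72, 1/4 · 4/15 = 1/15, 1/4 · 7/30 = 7/120; with total 91/360.
Normalising, the posterior is P(r = 3 | data) = 3/13, P(r = 5 | data) = 25/91, P(r = 6 | data) = 24/91, P(r = 7 | data) = 3/13.
So P(yellow next | data) = Σ P(yellow next | H) P(H | data) = (3/4)(3/13) + (1/2)(25/91) + (3/8)(24/91) + (1/4)(3/13) = 85/182.

0.467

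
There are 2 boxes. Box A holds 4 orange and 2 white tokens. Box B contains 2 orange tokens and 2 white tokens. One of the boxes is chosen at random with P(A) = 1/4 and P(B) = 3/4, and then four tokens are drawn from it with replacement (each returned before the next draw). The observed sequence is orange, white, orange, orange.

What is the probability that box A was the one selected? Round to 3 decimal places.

0.345

For each hypothesis, P(data | H) works out to: P(data | box A) = (4/6)(2/6)(4/6)(4/6) = 0.098765; P(data | box B) = (2/4)(2/4)(2/4)(2/4) = 0.0625.
Multiplying each by its prior: 1/4 · 0.098765 = 0.024691, 3/4 · 0.0625 = 0.046875; with total 0.071566.
So P(box A | data) = (0.024691) / (0.071566) = 0.34501.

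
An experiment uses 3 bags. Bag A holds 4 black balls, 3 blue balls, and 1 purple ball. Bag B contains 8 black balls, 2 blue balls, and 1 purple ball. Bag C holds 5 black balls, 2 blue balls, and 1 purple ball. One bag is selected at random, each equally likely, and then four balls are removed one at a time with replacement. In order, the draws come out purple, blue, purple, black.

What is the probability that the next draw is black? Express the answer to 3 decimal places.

0.586

Under each hypothesis, the probability of the observed sequence is: P(data | bag A) = (1/8)(3/8)(1/8)(4/8) = 0.0029297; P(data | bag B) = (1/11)(2/11)(1/11)(8/11) = 0.0010928; P(data | bag C) = (1/8)(2/8)(1/8)(5/8) = 0.0024414.
The prior-weighted likelihoods are 1/3 · 0.0029297 = 0.00097656, 1/3 · 0.0010928 = 0.00036427, 1/3 · 0.0024414 = 0.0008138; summing to 0.0021546.
The posterior is then P(bag A | data) = 0.45324, P(bag B | data) = 0.16906, P(bag C | data) = 0.3777.
So P(black next | data) = Σ P(black next | H) P(H | data) = (1/2)(0.45324) + (8/11)(0.16906) + (5/8)(0.3777) = 0.58564.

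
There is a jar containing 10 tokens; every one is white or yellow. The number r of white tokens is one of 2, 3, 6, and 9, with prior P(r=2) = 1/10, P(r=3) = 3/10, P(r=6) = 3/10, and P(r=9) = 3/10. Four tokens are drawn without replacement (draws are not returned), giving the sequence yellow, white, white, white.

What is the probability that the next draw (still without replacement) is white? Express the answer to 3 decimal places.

For each hypothesis, P(data | H) works out to: P(data | r = 2) = (8/10)(2/9)(1/8)(0/7) = 0; P(data | r = 3) = (7/10)(3/9)(2/8)(1/7) = 0.0083333; P(data | r = 6) = (4/10)(6/9)(5/8)(4/7) = 0.095238; P(data | r = 9) = (1/10)(9/9)(8/8)(7/7) = 0.1.
Weighting by the prior gives 1/10 · 0 = 0, 3/10 · 0.0083333 = 0.0025, 3/10 · 0.095238 = 0.028571, 3/10 · 0.1 = 0.03; these sum to 0.061071.
Dividing through by the total gives posterior P(r = 2 | data) = 0, P(r = 3 | data) = 0.040936, P(r = 6 | data) = 0.46784, P(r = 9 | data) = 0.49123.
The predictive probability is P(white next | data) = (0)(0.040936) + (1/2)(0.46784) + (1)(0.49123) = 0.72515.

0.725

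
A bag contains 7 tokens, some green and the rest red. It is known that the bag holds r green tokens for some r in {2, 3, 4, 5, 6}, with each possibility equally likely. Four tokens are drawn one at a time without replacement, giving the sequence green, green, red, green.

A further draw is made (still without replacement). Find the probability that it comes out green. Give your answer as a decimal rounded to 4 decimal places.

The likelihood of the observed sequence under each hypothesis: P(data | r = 2) = (2/7)(1/6)(5/5)(0/4) = 0; P(data | r = 3) = (3/7)(2/6)(4/5)(1/4) = 1/35; P(data | r = 4) = (4/7)(3/6)(3/5)(2/4) = 3/35; P(data | r = 5) = (5/7)(4/6)(2/5)(3/4) = 1/7; P(data | r = 6) = (6/7)(5/6)(1/5)(4/4) = 1/7.
Multiplying each by its prior: 1/5 · 0 = 0, 1/5 · 1/35 = 1/175, 1/5 · 3/35 = 3/175, 1/5 · 1/7 = 1/35, 1/5 · 1/7 = 1/35; with total 2/25.
Normalising, the posterior is P(r = 2 | data) = 0, P(r = 3 | data) = 1/14, P(r = 4 | data) = 3/14, P(r = 5 | data) = 5/14, P(r = 6 | data) = 5/14.
So P(green next | data) = Σ P(green next | H) P(H | data) = (0)(1/14) + (1/3)(3/14) + (2/3)(5/14) + (1)(5/14) = 2/3.

0.6667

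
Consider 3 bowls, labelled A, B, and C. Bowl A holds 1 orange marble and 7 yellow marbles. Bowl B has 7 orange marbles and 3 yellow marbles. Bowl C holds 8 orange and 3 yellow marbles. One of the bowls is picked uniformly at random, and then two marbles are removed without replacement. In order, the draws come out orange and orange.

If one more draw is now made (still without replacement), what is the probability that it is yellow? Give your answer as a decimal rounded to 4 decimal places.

0.3533

Under each hypothesis, the probability of the observed sequence is: P(data | bowl A) = (1/8)(0/7) = 0; P(data | bowl B) = (7/10)(6/9) = 7/15; P(data | bowl C) = (8/11)(7/10) = 28/55.
Multiplying each by its prior: 1/3 · 0 = 0, 1/3 · 7/15 = 7/45, 1/3 · 28/55 = 28/165; these sum to 161/495.
Dividing through by the total gives posterior P(bowl A | data) = 0, P(bowl B | data) = 11/23, P(bowl C | data) = 12/23.
So P(yellow next | data) = Σ P(yellow next | H) P(H | data) = (3/8)(11/23) + (1/3)(12/23) = 65/184.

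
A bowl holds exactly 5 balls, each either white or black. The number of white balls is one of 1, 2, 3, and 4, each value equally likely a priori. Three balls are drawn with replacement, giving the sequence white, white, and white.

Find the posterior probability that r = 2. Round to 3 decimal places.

Under each hypothesis, the probability of the observed sequence is: P(data | r = 1) = (1/5)(1/5)(1/5) = 1/125; P(data | r = 2) = (2/5)(2/5)(2/5) = 8/125; P(data | r = 3) = (3/5)(3/5)(3/5) = 27/125; P(data | r = 4) = (4/5)(4/5)(4/5) = 64/125.
The prior-weighted likelihoods are 1/4 · 1/125 = 1/500, 1/4 · 8/125 = 2/125, 1/4 · 27/125 = 27/500, 1/4 · 64/125 = 16/125; with total 1/5.
Hence P(r = 2 | data) = (2/125) / (1/5) = 2/25.

0.080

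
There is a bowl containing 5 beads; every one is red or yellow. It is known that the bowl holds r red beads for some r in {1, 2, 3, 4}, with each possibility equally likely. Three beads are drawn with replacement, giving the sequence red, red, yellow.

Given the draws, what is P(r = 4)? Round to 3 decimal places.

The likelihood of the observed sequence under each hypothesis: P(data | r = 1) = (1/5)(1/5)(4/5) = 4/125; P(data | r = 2) = (2/5)(2/5)(3/5) = 12/125; P(data | r = 3) = (3/5)(3/5)(2/5) = 18/125; P(data | r = 4) = (4/5)(4/5)(1/5) = 16/125.
The prior-weighted likelihoods are 1/4 · 4/125 = 1/125, 1/4 · 12/125 = 3/125, 1/4 · 18/125 = 9/250, 1/4 · 16/125 = 4/125; with total 1/10.
Hence P(r = 4 | data) = (4/125) / (1/10) = 8/25.

0.320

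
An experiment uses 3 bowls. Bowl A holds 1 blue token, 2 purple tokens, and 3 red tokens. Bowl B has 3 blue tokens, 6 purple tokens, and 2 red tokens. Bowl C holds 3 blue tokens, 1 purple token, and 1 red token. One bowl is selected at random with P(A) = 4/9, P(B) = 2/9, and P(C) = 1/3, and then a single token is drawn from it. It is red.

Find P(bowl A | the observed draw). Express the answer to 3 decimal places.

0.675

The likelihood of this draw under each hypothesis: P(data | bowl A) = (3/6) = 1/2; P(data | bowl B) = (2/11) = 2/11; P(data | bowl C) = (1/5) = 1/5.
The prior-weighted likelihoods are 4/9 · 1/2 = 2/9, 2/9 · 2/11 = 4/99, 1/3 · 1/5 = 1/15; summing to 163/495.
Hence P(bowl A | data) = (2/9) / (163/495) = 110/163.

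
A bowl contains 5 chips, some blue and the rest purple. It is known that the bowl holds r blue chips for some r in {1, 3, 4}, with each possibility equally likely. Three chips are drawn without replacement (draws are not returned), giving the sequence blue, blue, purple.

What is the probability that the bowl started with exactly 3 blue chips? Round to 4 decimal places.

Compute the likelihood of the observed sequence for each case: P(data | r = 1) = (1/5)(0/4) = 0; P(data | r = 3) = (3/5)(2/4)(2/3) = 1/5; P(data | r = 4) = (4/5)(3/4)(1/3) = 1/5.
Weighting by the prior gives 1/3 · 0 = 0, 1/3 · 1/5 = 1/15, 1/3 · 1/5 = 1/15; summing to 2/15.
Therefore the posterior P(r = 3 | data) = (1/15) / (2/15) = 1/2.

0.5000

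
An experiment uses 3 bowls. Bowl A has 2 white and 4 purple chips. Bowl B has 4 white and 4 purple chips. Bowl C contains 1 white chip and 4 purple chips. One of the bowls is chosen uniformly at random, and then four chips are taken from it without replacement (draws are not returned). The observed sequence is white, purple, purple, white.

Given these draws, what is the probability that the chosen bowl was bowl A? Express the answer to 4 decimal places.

Compute the likelihood of the observed sequence for each case: P(data | bowl A) = (2/6)(4/5)(3/4)(1/3) = 1/15; P(data | bowl B) = (4/8)(4/7)(3/6)(3/5) = 3/35; P(data | bowl C) = (1/5)(4/4)(3/3)(0/2) = 0.
Weighting by the prior gives 1/3 · 1/15 = 1/45, 1/3 · 3/35 = 1/35, 1/3 · 0 = 0; summing to 16/315.
Therefore the posterior P(bowl A | data) = (1/45) / (16/315) = 7/16.

0.4375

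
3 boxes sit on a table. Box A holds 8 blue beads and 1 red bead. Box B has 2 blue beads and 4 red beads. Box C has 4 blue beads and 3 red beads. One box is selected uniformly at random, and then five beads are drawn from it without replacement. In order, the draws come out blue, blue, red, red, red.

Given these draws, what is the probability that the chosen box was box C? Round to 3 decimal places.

The likelihood of the observed sequence under each hypothesis: P(data | box A) = (8/9)(7/8)(1/7)(0/6) = 0; P(data | box B) = (2/6)(1/5)(4/4)(3/3)(2/2) = 1/15; P(data | box C) = (4/7)(3/6)(3/5)(2/4)(1/3) = 1/35.
Multiplying each by its prior: 1/3 · 0 = 0, 1/3 · 1/15 = 1/45, 1/3 · 1/35 = 1/105; these sum to 2/63.
So P(box C | data) = (1/105) / (2/63) = 3/10.

0.300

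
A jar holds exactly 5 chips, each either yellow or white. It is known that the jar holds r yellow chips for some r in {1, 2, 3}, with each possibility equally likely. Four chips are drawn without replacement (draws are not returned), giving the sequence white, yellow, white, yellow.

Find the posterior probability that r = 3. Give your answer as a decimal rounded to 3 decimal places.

0.500

For each hypothesis, P(data | H) works out to: P(data | r = 1) = (4/5)(1/4)(3/3)(0/2) = 0; P(data | r = 2) = (3/5)(2/4)(2/3)(1/2) = 1/10; P(data | r = 3) = (2/5)(3/4)(1/3)(2/2) = 1/10.
Multiplying each by its prior: 1/3 · 0 = 0, 1/3 · 1/10 = 1/30, 1/3 · 1/10 = 1/30; these sum to 1/15.
Hence P(r = 3 | data) = (1/30) / (1/15) = 1/2.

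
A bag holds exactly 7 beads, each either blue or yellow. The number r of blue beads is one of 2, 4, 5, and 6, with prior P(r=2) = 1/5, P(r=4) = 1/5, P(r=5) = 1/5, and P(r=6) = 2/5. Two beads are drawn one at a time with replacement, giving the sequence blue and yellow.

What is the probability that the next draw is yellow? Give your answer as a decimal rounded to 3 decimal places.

For each hypothesis, P(data | H) works out to: P(data | r = 2) = (2/7)(5/7) = 10/49; P(data | r = 4) = (4/7)(3/7) = 12/49; P(data | r = 5) = (5/7)(2/7) = 10/49; P(data | r = 6) = (6/7)(1/7) = 6/49.
Multiplying each by its prior: 1/5 · 10/49 = 2/49, 1/5 · 12/49 = 12/245, 1/5 · 10/49 = 2/49, 2/5 · 6/49 = 12/245; these sum to 44/245.
Dividing through by the total gives posterior P(r = 2 | data) = 5/22, P(r = 4 | data) = 3/11, P(r = 5 | data) = 5/22, P(r = 6 | data) = 3/11.
So P(yellow next | data) = Σ P(yellow next | H) P(H | data) = (5/7)(5/22) + (3/7)(3/11) + (2/7)(5/22) + (1/7)(3/11) = 59/154.

0.383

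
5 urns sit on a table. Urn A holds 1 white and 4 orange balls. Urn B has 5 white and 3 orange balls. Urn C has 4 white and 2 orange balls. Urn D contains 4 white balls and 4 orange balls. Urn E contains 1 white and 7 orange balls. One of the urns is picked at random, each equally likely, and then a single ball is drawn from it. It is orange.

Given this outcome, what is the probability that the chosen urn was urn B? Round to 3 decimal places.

0.130

For each hypothesis, P(data | H) works out to: P(data | urn A) = (4/5) = 4/5; P(data | urn B) = (3/8) = 3/8; P(data | urn C) = (2/6) = 1/3; P(data | urn D) = (4/8) = 1/2; P(data | urn E) = (7/8) = 7/8.
Multiplying each by its prior: 1/5 · 4/5 = 4/25, 1/5 · 3/8 = 3/40, 1/5 · 1/3 = 1/15, 1/5 · 1/2 = 1/10, 1/5 · 7/8 = 7/40; with total 173/300.
By Bayes' rule, P(urn B | data) = (3/40) / (173/300) = 45/346.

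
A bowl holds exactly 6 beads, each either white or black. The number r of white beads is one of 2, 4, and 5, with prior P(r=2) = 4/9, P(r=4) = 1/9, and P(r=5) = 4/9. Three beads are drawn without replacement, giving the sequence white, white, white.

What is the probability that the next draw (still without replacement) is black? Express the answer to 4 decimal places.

The likelihood of the observed sequence under each hypothesis: P(data | r = 2) = (2/6)(1/5)(0/4) = 0; P(data | r = 4) = (4/6)(3/5)(2/4) = 1/5; P(data | r = 5) = (5/6)(4/5)(3/4) = 1/2.
Weighting by the prior gives 4/9 · 0 = 0, 1/9 · 1/5 = 1/45, 4/9 · 1/2 = 2/9; these sum to 11/45.
Dividing through by the total gives posterior P(r = 2 | data) = 0, P(r = 4 | data) = 1/11, P(r = 5 | data) = 10/11.
Averaging over the posterior, P(black next | data) = (2/3)(1/11) + (1/3)(10/11) = 4/11.

0.3636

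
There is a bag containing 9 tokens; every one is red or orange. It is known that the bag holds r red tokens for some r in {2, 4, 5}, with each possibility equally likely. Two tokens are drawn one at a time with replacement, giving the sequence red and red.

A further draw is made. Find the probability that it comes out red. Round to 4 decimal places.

0.4864

Under each hypothesis, the probability of the observed sequence is: P(data | r = 2) = (2/9)(2/9) = 4/81; P(data | r = 4) = (4/9)(4/9) = 16/81; P(data | r = 5) = (5/9)(5/9) = 25/81.
The prior-weighted likelihoods are 1/3 · 4/81 = 4/243, 1/3 · 16/81 = 16/243, 1/3 · 25/81 = 25/243; summing to 5/27.
The posterior is then P(r = 2 | data) = 4/45, P(r = 4 | data) = 16/45, P(r = 5 | data) = 5/9.
The predictive probability is P(red next | data) = (2/9)(4/45) + (4/9)(16/45) + (5/9)(5/9) = 197/405.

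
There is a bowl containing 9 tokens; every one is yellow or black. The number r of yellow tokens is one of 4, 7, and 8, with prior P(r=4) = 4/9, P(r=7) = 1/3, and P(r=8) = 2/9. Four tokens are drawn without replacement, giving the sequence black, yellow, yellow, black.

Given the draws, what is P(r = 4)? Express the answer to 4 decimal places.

0.7921

For each hypothesis, P(data | H) works out to: P(data | r = 4) = (5/9)(4/8)(3/7)(4/6) = 0.079365; P(data | r = 7) = (2/9)(7/8)(6/7)(1/6) = 0.027778; P(data | r = 8) = (1/9)(8/8)(7/7)(0/6) = 0.
Multiplying each by its prior: 4/9 · 0.079365 = 0.035273, 1/3 · 0.027778 = 0.0092593, 2/9 · 0 = 0; with total 0.044533.
By Bayes' rule, P(r = 4 | data) = (0.035273) / (0.044533) = 0.79208.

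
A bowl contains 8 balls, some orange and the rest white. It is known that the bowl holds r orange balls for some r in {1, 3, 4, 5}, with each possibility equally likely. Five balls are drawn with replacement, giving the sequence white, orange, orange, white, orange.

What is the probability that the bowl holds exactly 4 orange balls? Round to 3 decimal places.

The likelihood of the observed sequence under each hypothesis: P(data | r = 1) = (7/8)(1/8)(1/8)(7/8)(1/8) = 0.0014954; P(data | r = 3) = (5/8)(3/8)(3/8)(5/8)(3/8) = 0.020599; P(data | r = 4) = (4/8)(4/8)(4/8)(4/8)(4/8) = 0.03125; P(data | r = 5) = (3/8)(5/8)(5/8)(3/8)(5/8) = 0.034332.
Multiplying each by its prior: 1/4 · 0.0014954 = 0.00037384, 1/4 · 0.020599 = 0.0051498, 1/4 · 0.03125 = 0.0078125, 1/4 · 0.034332 = 0.0085831; these sum to 0.021919.
So P(r = 4 | data) = (0.0078125) / (0.021919) = 0.35642.

0.356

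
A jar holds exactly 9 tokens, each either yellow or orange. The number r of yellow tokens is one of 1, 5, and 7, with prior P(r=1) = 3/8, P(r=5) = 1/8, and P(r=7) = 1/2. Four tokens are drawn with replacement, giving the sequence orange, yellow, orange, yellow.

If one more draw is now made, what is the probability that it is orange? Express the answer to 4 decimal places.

0.3798

Under each hypothesis, the probability of the observed sequence is: P(data | r = 1) = (8/9)(1/9)(8/9)(1/9) = 0.0097546; P(data | r = 5) = (4/9)(5/9)(4/9)(5/9) = 0.060966; P(data | r = 7) = (2/9)(7/9)(2/9)(7/9) = 0.029873.
Multiplying each by its prior: 3/8 · 0.0097546 = 0.003658, 1/8 · 0.060966 = 0.0076208, 1/2 · 0.029873 = 0.014937; these sum to 0.026216.
Normalising, the posterior is P(r = 1 | data) = 0.13953, P(r = 5 | data) = 0.2907, P(r = 7 | data) = 0.56977.
The predictive probability is P(orange next | data) = (8/9)(0.13953) + (4/9)(0.2907) + (2/9)(0.56977) = 0.37984.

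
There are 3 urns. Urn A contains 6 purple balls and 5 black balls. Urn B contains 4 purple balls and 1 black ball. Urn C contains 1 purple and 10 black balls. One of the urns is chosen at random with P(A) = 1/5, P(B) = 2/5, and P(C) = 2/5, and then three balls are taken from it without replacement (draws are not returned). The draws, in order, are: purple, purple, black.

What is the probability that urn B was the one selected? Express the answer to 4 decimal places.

The likelihood of the observed sequence under each hypothesis: P(data | urn A) = (6/11)(5/10)(5/9) = 5/33; P(data | urn B) = (4/5)(3/4)(1/3) = 1/5; P(data | urn C) = (1/11)(0/10) = 0.
Weighting by the prior gives 1/5 · 5/33 = 1/33, 2/5 · 1/5 = 2/25, 2/5 · 0 = 0; with total 91/825.
So P(urn B | data) = (2/25) / (91/825) = 66/91.

0.7253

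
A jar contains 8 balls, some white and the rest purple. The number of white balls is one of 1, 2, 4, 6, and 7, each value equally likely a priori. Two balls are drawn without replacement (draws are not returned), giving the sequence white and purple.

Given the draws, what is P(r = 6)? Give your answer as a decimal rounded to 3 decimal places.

0.222

Compute the likelihood of the observed sequence for each case: P(data | r = 1) = (1/8)(7/7) = 1/8; P(data | r = 2) = (2/8)(6/7) = 3/14; P(data | r = 4) = (4/8)(4/7) = 2/7; P(data | r = 6) = (6/8)(2/7) = 3/14; P(data | r = 7) = (7/8)(1/7) = 1/8.
The prior-weighted likelihoods are 1/5 · 1/8 = 1/40, 1/5 · 3/14 = 3/70, 1/5 · 2/7 = 2/35, 1/5 · 3/14 = 3/70, 1/5 · 1/8 = 1/40; summing to 27/140.
Hence P(r = 6 | data) = (3/70) / (27/140) = 2/9.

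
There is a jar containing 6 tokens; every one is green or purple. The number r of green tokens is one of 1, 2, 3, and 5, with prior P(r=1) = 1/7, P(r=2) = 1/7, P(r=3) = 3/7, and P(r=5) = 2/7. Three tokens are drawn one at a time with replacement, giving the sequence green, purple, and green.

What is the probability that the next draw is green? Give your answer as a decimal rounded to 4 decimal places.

0.5811

Compute the likelihood of the observed sequence for each case: P(data | r = 1) = (1/6)(5/6)(1/6) = 0.023148; P(data | r = 2) = (2/6)(4/6)(2/6) = 0.074074; P(data | r = 3) = (3/6)(3/6)(3/6) = 0.125; P(data | r = 5) = (5/6)(1/6)(5/6) = 0.11574.
The prior-weighted likelihoods are 1/7 · 0.023148 = 0.0033069, 1/7 · 0.074074 = 0.010582, 3/7 · 0.125 = 0.053571, 2/7 · 0.11574 = 0.033069; these sum to 0.10053.
Normalising, the posterior is P(r = 1 | data) = 0.032895, P(r = 2 | data) = 0.10526, P(r = 3 | data) = 0.53289, P(r = 5 | data) = 0.32895.
The predictive probability is P(green next | data) = (1/6)(0.032895) + (1/3)(0.10526) + (1/2)(0.53289) + (5/6)(0.32895) = 0.58114.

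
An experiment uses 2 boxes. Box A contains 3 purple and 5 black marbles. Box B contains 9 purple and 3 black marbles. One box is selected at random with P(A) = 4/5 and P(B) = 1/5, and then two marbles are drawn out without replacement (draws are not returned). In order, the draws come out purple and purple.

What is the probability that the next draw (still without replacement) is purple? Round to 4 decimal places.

For each hypothesis, P(data | H) works out to: P(data | box A) = (3/8)(2/7) = 3/28; P(data | box B) = (9/12)(8/11) = 6/11.
The prior-weighted likelihoods are 4/5 · 3/28 = 3/35, 1/5 · 6/11 = 6/55; these sum to 15/77.
Dividing through by the total gives posterior P(box A | data) = 11/25, P(box B | data) = 14/25.
The predictive probability is P(purple next | data) = (1/6)(11/25) + (7/10)(14/25) = 349/750.

0.4653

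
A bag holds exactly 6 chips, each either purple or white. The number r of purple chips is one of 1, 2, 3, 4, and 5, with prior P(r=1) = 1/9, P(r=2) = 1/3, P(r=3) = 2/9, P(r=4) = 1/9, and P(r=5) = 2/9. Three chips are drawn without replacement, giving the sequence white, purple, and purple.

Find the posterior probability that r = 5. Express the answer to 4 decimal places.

For each hypothesis, P(data | H) works out to: P(data | r = 1) = (5/6)(1/5)(0/4) = 0; P(data | r = 2) = (4/6)(2/5)(1/4) = 1/15; P(data | r = 3) = (3/6)(3/5)(2/4) = 3/20; P(data | r = 4) = (2/6)(4/5)(3/4) = 1/5; P(data | r = 5) = (1/6)(5/5)(4/4) = 1/6.
The prior-weighted likelihoods are 1/9 · 0 = 0, 1/3 · 1/15 = 1/45, 2/9 · 3/20 = 1/30, 1/9 · 1/5 = 1/45, 2/9 · 1/6 = 1/27; these sum to 31/270.
So P(r = 5 | data) = (1/27) / (31/270) = 10/31.

0.3226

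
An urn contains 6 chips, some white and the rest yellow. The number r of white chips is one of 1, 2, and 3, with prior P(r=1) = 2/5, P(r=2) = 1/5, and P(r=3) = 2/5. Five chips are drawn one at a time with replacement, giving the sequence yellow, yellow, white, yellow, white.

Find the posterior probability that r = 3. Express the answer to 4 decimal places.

Compute the likelihood of the observed sequence for each case: P(data | r = 1) = (5/6)(5/6)(1/6)(5/6)(1/6) = 0.016075; P(data | r = 2) = (4/6)(4/6)(2/6)(4/6)(2/6) = 0.032922; P(data | r = 3) = (3/6)(3/6)(3/6)(3/6)(3/6) = 0.03125.
The prior-weighted likelihoods are 2/5 · 0.016075 = 0.00643, 1/5 · 0.032922 = 0.0065844, 2/5 · 0.03125 = 0.0125; these sum to 0.025514.
By Bayes' rule, P(r = 3 | data) = (0.0125) / (0.025514) = 0.48992.

0.4899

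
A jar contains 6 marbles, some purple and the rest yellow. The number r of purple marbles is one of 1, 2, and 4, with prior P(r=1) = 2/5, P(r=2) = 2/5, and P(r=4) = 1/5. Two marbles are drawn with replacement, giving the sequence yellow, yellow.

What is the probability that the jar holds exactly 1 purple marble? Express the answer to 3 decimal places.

0.581

The likelihood of the observed sequence under each hypothesis: P(data | r = 1) = (5/6)(5/6) = 25/36; P(data | r = 2) = (4/6)(4/6) = 4/9; P(data | r = 4) = (2/6)(2/6) = 1/9.
The prior-weighted likelihoods are 2/5 · 25/36 = 5/18, 2/5 · 4/9 = 8/45, 1/5 · 1/9 = 1/45; these sum to 43/90.
By Bayes' rule, P(r = 1 | data) = (5/18) / (43/90) = 25/43.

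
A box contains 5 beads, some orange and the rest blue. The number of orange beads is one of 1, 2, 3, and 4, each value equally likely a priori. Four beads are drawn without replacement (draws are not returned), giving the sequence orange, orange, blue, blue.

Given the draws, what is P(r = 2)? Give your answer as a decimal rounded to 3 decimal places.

For each hypothesis, P(data | H) works out to: P(data | r = 1) = (1/5)(0/4) = 0; P(data | r = 2) = (2/5)(1/4)(3/3)(2/2) = 1/10; P(data | r = 3) = (3/5)(2/4)(2/3)(1/2) = 1/10; P(data | r = 4) = (4/5)(3/4)(1/3)(0/2) = 0.
Multiplying each by its prior: 1/4 · 0 = 0, 1/4 · 1/10 = 1/40, 1/4 · 1/10 = 1/40, 1/4 · 0 = 0; with total 1/20.
So P(r = 2 | data) = (1/40) / (1/20) = 1/2.

0.500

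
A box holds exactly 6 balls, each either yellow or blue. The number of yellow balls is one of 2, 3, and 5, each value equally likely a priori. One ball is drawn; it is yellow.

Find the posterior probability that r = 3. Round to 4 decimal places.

0.3000

For each hypothesis, P(data | H) works out to: P(data | r = 2) = (2/6) = 1/3; P(data | r = 3) = (3/6) = 1/2; P(data | r = 5) = (5/6) = 5/6.
The prior-weighted likelihoods are 1/3 · 1/3 = 1/9, 1/3 · 1/2 = 1/6, 1/3 · 5/6 = 5/18; summing to 5/9.
Hence P(r = 3 | data) = (1/6) / (5/9) = 3/10.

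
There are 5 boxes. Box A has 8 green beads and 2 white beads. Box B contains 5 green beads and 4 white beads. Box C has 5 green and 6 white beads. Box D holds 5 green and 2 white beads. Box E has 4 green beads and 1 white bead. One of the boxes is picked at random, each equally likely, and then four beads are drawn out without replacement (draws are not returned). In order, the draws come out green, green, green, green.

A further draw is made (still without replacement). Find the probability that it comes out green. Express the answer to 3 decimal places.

For each hypothesis, P(data | H) works out to: P(data | box A) = (8/10)(7/9)(6/8)(5/7) = 0.33333; P(data | box B) = (5/9)(4/8)(3/7)(2/6) = 0.039683; P(data | box C) = (5/11)(4/10)(3/9)(2/8) = 0.015152; P(data | box D) = (5/7)(4/6)(3/5)(2/4) = 0.14286; P(data | box E) = (4/5)(3/4)(2/3)(1/2) = 0.2.
Multiplying each by its prior: 1/5 · 0.33333 = 0.066667, 1/5 · 0.039683 = 0.0079365, 1/5 · 0.015152 = 0.0030303, 1/5 · 0.14286 = 0.028571, 1/5 · 0.2 = 0.04; these sum to 0.1462.
Normalising, the posterior is P(box A | data) = 0.45598, P(box B | data) = 0.054283, P(box C | data) = 0.020726, P(box D | data) = 0.19542, P(box E | data) = 0.27359.
The predictive probability is P(green next | data) = (2/3)(0.45598) + (1/5)(0.054283) + (1/7)(0.020726) + (1/3)(0.19542) + (0)(0.27359) = 0.38295.

0.383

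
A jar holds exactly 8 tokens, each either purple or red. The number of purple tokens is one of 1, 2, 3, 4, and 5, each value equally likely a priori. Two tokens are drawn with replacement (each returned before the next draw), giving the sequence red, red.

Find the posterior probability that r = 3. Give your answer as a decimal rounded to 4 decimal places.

The likelihood of the observed sequence under each hypothesis: P(data | r = 1) = (7/8)(7/8) = 49/64; P(data | r = 2) = (6/8)(6/8) = 9/16; P(data | r = 3) = (5/8)(5/8) = 25/64; P(data | r = 4) = (4/8)(4/8) = 1/4; P(data | r = 5) = (3/8)(3/8) = 9/64.
The prior-weighted likelihoods are 1/5 · 49/64 = 49/320, 1/5 · 9/16 = 9/80, 1/5 · 25/64 = 5/64, 1/5 · 1/4 = 1/20, 1/5 · 9/64 = 9/320; these sum to 27/64.
By Bayes' rule, P(r = 3 | data) = (5/64) / (27/64) = 5/27.

0.1852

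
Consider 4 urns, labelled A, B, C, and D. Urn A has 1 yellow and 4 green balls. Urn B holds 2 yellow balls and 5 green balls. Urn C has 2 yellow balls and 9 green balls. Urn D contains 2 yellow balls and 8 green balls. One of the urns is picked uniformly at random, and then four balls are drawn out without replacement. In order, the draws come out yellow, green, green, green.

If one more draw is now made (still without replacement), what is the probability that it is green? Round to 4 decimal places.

The likelihood of the observed sequence under each hypothesis: P(data | urn A) = (1/5)(4/4)(3/3)(2/2) = 0.2; P(data | urn B) = (2/7)(5/6)(4/5)(3/4) = 0.14286; P(data | urn C) = (2/11)(9/10)(8/9)(7/8) = 0.12727; P(data | urn D) = (2/10)(8/9)(7/8)(6/7) = 0.13333.
The prior-weighted likelihoods are 1/4 · 0.2 = 0.05, 1/4 · 0.14286 = 0.035714, 1/4 · 0.12727 = 0.031818, 1/4 · 0.13333 = 0.033333; summing to 0.15087.
Dividing through by the total gives posterior P(urn A | data) = 0.33142, P(urn B | data) = 0.23673, P(urn C | data) = 0.2109, P(urn D | data) = 0.22095.
Averaging over the posterior, P(green next | data) = (1)(0.33142) + (2/3)(0.23673) + (6/7)(0.2109) + (5/6)(0.22095) = 0.85414.

0.8541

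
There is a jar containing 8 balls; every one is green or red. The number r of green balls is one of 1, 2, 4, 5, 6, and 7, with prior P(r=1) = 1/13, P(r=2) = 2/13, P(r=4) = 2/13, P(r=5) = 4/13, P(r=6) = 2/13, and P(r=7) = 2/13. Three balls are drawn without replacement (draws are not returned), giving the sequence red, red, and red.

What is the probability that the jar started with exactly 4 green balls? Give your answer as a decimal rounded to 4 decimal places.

0.0920

The likelihood of the observed sequence under each hypothesis: P(data | r = 1) = (7/8)(6/7)(5/6) = 5/8; P(data | r = 2) = (6/8)(5/7)(4/6) = 5/14; P(data | r = 4) = (4/8)(3/7)(2/6) = 1/14; P(data | r = 5) = (3/8)(2/7)(1/6) = 1/56; P(data | r = 6) = (2/8)(1/7)(0/6) = 0; P(data | r = 7) = (1/8)(0/7) = 0.
The prior-weighted likelihoods are 1/13 · 5/8 = 5/104, 2/13 · 5/14 = 5/91, 2/13 · 1/14 = 1/91, 4/13 · 1/56 = 1/182, 2/13 · 0 = 0, 2/13 · 0 = 0; with total 87/728.
Therefore the posterior P(r = 4 | data) = (1/91) / (87/728) = 8/87.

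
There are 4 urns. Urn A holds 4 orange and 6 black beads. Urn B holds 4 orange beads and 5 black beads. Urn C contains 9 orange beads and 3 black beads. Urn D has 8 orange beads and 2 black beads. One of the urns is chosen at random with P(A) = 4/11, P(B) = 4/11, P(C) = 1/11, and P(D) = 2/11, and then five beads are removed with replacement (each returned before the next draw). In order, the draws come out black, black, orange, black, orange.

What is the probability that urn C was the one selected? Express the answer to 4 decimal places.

0.0300

Compute the likelihood of the observed sequence for each case: P(data | urn A) = (6/10)(6/10)(4/10)(6/10)(4/10) = 0.03456; P(data | urn B) = (5/9)(5/9)(4/9)(5/9)(4/9) = 0.03387; P(data | urn C) = (3/12)(3/12)(9/12)(3/12)(9/12) = 0.0087891; P(data | urn D) = (2/10)(2/10)(8/10)(2/10)(8/10) = 0.00512.
The prior-weighted likelihoods are 4/11 · 0.03456 = 0.012567, 4/11 · 0.03387 = 0.012316, 1/11 · 0.0087891 = 0.00079901, 2/11 · 0.00512 = 0.00093091; with total 0.026614.
By Bayes' rule, P(urn C | data) = (0.00079901) / (0.026614) = 0.030022.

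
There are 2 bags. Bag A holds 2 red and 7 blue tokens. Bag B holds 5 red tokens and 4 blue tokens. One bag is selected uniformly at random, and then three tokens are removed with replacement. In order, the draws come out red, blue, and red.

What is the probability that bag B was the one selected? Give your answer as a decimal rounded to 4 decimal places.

Compute the likelihood of the observed sequence for each case: P(data | bag A) = (2/9)(7/9)(2/9) = 28/729; P(data | bag B) = (5/9)(4/9)(5/9) = 100/729.
The prior-weighted likelihoods are 1/2 · 28/729 = 14/729, 1/2 · 100/729 = 50/729; these sum to 64/729.
So P(bag B | data) = (50/729) / (64/729) = 25/32.

0.7813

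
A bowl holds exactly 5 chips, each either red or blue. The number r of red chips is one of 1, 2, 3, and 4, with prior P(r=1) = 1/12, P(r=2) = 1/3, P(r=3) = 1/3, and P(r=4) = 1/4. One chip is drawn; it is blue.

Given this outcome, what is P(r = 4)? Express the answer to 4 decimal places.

The likelihood of this draw under each hypothesis: P(data | r = 1) = (4/5) = 4/5; P(data | r = 2) = (3/5) = 3/5; P(data | r = 3) = (2/5) = 2/5; P(data | r = 4) = (1/5) = 1/5.
Multiplying each by its prior: 1/12 · 4/5 = 1/15, 1/3 · 3/5 = 1/5, 1/3 · 2/5 = 2/15, 1/4 · 1/5 = 1/20; summing to 9/20.
So P(r = 4 | data) = (1/20) / (9/20) = 1/9.

0.1111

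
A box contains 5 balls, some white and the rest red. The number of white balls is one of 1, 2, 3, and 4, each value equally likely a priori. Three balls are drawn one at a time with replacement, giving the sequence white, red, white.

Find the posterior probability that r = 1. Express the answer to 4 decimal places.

0.0800

For each hypothesis, P(data | H) works out to: P(data | r = 1) = (1/5)(4/5)(1/5) = 4/125; P(data | r = 2) = (2/5)(3/5)(2/5) = 12/125; P(data | r = 3) = (3/5)(2/5)(3/5) = 18/125; P(data | r = 4) = (4/5)(1/5)(4/5) = 16/125.
Multiplying each by its prior: 1/4 · 4/125 = 1/125, 1/4 · 12/125 = 3/125, 1/4 · 18/125 = 9/250, 1/4 · 16/125 = 4/125; these sum to 1/10.
So P(r = 1 | data) = (1/125) / (1/10) = 2/25.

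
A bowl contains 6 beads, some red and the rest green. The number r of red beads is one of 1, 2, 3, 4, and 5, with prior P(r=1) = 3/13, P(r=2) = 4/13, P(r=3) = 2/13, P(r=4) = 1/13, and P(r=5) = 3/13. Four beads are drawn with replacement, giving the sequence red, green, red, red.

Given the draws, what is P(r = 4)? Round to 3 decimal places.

Under each hypothesis, the probability of the observed sequence is: P(data | r = 1) = (1/6)(5/6)(1/6)(1/6) = 0.003858; P(data | r = 2) = (2/6)(4/6)(2/6)(2/6) = 0.024691; P(data | r = 3) = (3/6)(3/6)(3/6)(3/6) = 0.0625; P(data | r = 4) = (4/6)(2/6)(4/6)(4/6) = 0.098765; P(data | r = 5) = (5/6)(1/6)(5/6)(5/6) = 0.096451.
Weighting by the prior gives 3/13 · 0.003858 = 0.00089031, 4/13 · 0.024691 = 0.0075973, 2/13 · 0.0625 = 0.0096154, 1/13 · 0.098765 = 0.0075973, 3/13 · 0.096451 = 0.022258; these sum to 0.047958.
So P(r = 4 | data) = (0.0075973) / (0.047958) = 0.15842.

0.158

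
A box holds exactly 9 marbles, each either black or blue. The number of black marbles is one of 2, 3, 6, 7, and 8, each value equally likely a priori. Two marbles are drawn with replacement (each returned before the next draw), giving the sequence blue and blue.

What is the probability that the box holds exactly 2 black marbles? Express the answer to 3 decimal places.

Compute the likelihood of the observed sequence for each case: P(data | r = 2) = (7/9)(7/9) = 49/81; P(data | r = 3) = (6/9)(6/9) = 4/9; P(data | r = 6) = (3/9)(3/9) = 1/9; P(data | r = 7) = (2/9)(2/9) = 4/81; P(data | r = 8) = (1/9)(1/9) = 1/81.
Multiplying each by its prior: 1/5 · 49/81 = 49/405, 1/5 · 4/9 = 4/45, 1/5 · 1/9 = 1/45, 1/5 · 4/81 = 4/405, 1/5 · 1/81 = 1/405; these sum to 11/45.
By Bayes' rule, P(r = 2 | data) = (49/405) / (11/45) = 49/99.

0.495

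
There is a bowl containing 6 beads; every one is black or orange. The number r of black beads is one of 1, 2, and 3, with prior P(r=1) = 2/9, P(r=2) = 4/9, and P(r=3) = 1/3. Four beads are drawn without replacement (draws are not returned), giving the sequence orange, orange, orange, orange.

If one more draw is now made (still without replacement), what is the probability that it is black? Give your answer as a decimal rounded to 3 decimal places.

For each hypothesis, P(data | H) works out to: P(data | r = 1) = (5/6)(4/5)(3/4)(2/3) = 1/3; P(data | r = 2) = (4/6)(3/5)(2/4)(1/3) = 1/15; P(data | r = 3) = (3/6)(2/5)(1/4)(0/3) = 0.
Multiplying each by its prior: 2/9 · 1/3 = 2/27, 4/9 · 1/15 = 4/135, 1/3 · 0 = 0; summing to 14/135.
The posterior is then P(r = 1 | data) = 5/7, P(r = 2 | data) = 2/7, P(r = 3 | data) = 0.
Averaging over the posterior, P(black next | data) = (1/2)(5/7) + (1)(2/7) = 9/14.

0.643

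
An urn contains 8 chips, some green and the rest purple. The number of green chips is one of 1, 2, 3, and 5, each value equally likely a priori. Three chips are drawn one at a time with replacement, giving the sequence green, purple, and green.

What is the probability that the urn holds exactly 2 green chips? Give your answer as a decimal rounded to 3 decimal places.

Compute the likelihood of the observed sequence for each case: P(data | r = 1) = (1/8)(7/8)(1/8) = 0.013672; P(data | r = 2) = (2/8)(6/8)(2/8) = 0.046875; P(data | r = 3) = (3/8)(5/8)(3/8) = 0.087891; P(data | r = 5) = (5/8)(3/8)(5/8) = 0.14648.
Multiplying each by its prior: 1/4 · 0.013672 = 0.003418, 1/4 · 0.046875 = 0.011719, 1/4 · 0.087891 = 0.021973, 1/4 · 0.14648 = 0.036621; summing to 0.07373.
By Bayes' rule, P(r = 2 | data) = (0.011719) / (0.07373) = 0.15894.

0.159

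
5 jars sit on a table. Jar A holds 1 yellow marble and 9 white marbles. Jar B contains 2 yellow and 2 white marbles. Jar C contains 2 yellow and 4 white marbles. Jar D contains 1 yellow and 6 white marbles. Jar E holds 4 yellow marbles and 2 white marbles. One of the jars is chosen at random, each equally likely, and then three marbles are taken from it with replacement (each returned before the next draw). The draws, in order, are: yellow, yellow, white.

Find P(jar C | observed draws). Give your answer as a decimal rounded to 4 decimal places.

Under each hypothesis, the probability of the observed sequence is: P(data | jar A) = (1/10)(1/10)(9/10) = 0.009; P(data | jar B) = (2/4)(2/4)(2/4) = 0.125; P(data | jar C) = (2/6)(2/6)(4/6) = 0.074074; P(data | jar D) = (1/7)(1/7)(6/7) = 0.017493; P(data | jar E) = (4/6)(4/6)(2/6) = 0.14815.
Multiplying each by its prior: 1/5 · 0.009 = 0.0018, 1/5 · 0.125 = 0.025, 1/5 · 0.074074 = 0.014815, 1/5 · 0.017493 = 0.0034985, 1/5 · 0.14815 = 0.02963; these sum to 0.074743.
By Bayes' rule, P(jar C | data) = (0.014815) / (0.074743) = 0.19821.

0.1982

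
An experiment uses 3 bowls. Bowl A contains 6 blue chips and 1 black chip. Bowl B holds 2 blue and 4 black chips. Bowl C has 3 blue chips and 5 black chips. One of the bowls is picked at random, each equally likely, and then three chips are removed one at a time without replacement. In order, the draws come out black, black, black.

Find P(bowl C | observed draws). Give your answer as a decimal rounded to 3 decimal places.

0.472

Under each hypothesis, the probability of the observed sequence is: P(data | bowl A) = (1/7)(0/6) = 0; P(data | bowl B) = (4/6)(3/5)(2/4) = 1/5; P(data | bowl C) = (5/8)(4/7)(3/6) = 5/28.
The prior-weighted likelihoods are 1/3 · 0 = 0, 1/3 · 1/5 = 1/15, 1/3 · 5/28 = 5/84; with total 53/420.
So P(bowl C | data) = (5/84) / (53/420) = 25/53.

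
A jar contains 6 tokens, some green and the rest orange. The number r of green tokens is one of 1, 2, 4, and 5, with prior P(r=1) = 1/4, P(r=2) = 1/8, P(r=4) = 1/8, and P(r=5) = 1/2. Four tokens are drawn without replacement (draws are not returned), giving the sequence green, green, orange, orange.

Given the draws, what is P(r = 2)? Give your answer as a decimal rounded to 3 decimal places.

0.500

The likelihood of the observed sequence under each hypothesis: P(data | r = 1) = (1/6)(0/5) = 0; P(data | r = 2) = (2/6)(1/5)(4/4)(3/3) = 1/15; P(data | r = 4) = (4/6)(3/5)(2/4)(1/3) = 1/15; P(data | r = 5) = (5/6)(4/5)(1/4)(0/3) = 0.
The prior-weighted likelihoods are 1/4 · 0 = 0, 1/8 · 1/15 = 1/120, 1/8 · 1/15 = 1/120, 1/2 · 0 = 0; these sum to 1/60.
Therefore the posterior P(r = 2 | data) = (1/120) / (1/60) = 1/2.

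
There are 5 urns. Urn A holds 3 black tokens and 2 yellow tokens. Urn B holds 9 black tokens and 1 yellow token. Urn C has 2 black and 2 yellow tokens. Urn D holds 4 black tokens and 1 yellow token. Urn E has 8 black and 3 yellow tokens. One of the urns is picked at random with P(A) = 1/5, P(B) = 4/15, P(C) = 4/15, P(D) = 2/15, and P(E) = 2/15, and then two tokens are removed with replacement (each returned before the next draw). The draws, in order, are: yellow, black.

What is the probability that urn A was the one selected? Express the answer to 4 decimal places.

The likelihood of the observed sequence under each hypothesis: P(data | urn A) = (2/5)(3/5) = 0.24; P(data | urn B) = (1/10)(9/10) = 0.09; P(data | urn C) = (2/4)(2/4) = 0.25; P(data | urn D) = (1/5)(4/5) = 0.16; P(data | urn E) = (3/11)(8/11) = 0.19835.
The prior-weighted likelihoods are 1/5 · 0.24 = 0.048, 4/15 · 0.09 = 0.024, 4/15 · 0.25 = 0.066667, 2/15 · 0.16 = 0.021333, 2/15 · 0.19835 = 0.026446; with total 0.18645.
So P(urn A | data) = (0.048) / (0.18645) = 0.25745.

0.2574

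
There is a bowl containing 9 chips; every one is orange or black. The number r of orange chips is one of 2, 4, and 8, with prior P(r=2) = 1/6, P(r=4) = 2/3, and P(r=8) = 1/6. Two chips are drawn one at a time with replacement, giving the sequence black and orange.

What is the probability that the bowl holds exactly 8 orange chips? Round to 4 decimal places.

0.0784

The likelihood of the observed sequence under each hypothesis: P(data | r = 2) = (7/9)(2/9) = 14/81; P(data | r = 4) = (5/9)(4/9) = 20/81; P(data | r = 8) = (1/9)(8/9) = 8/81.
Weighting by the prior gives 1/6 · 14/81 = 7/243, 2/3 · 20/81 = 40/243, 1/6 · 8/81 = 4/243; with total 17/81.
Therefore the posterior P(r = 8 | data) = (4/243) / (17/81) = 4/51.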